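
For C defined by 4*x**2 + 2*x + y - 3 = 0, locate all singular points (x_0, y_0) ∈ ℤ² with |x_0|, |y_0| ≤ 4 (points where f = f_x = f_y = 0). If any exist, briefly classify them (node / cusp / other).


No singular points in the scanned grid; C is smooth there.

Compute partial derivatives:
  f_x = 8*x + 2.
  f_y = 1.
f_y = 1 is a nonzero constant, so f_y never vanishes: no point (x, y) can satisfy f = f_x = f_y = 0. In particular no (x, y) ∈ {−4, ..., 4}² is singular; the curve is smooth.


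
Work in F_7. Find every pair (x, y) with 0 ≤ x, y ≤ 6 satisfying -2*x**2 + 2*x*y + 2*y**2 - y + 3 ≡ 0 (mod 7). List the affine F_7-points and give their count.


Affine F_7-points: {(1, 5), (2, 1), (4, 2), (4, 5), (5, 2), (5, 4), (6, 1), (6, 4)}; count = 8.

For each of the 49 pairs (x, y) ∈ F_7², evaluate f(x, y) mod 7. Record the zeros.
  x = 0: [0↦3, 1↦4, 2↦2, 3↦4, 4↦3, 5↦6, 6↦6]  zeros at y ∈ ∅
  x = 1: [0↦1, 1↦4, 2↦4, 3↦1, 4↦2, 5↦0, 6↦2]  zeros at y ∈ {5}
  x = 2: [0↦2, 1↦0, 2↦2, 3↦1, 4↦4, 5↦4, 6↦1]  zeros at y ∈ {1}
  x = 3: [0↦6, 1↦6, 2↦3, 3↦4, 4↦2, 5↦4, 6↦3]  zeros at y ∈ ∅
  x = 4: [0↦6, 1↦1, 2↦0, 3↦3, 4↦3, 5↦0, 6↦1]  zeros at y ∈ {2, 5}
  x = 5: [0↦2, 1↦6, 2↦0, 3↦5, 4↦0, 5↦6, 6↦2]  zeros at y ∈ {2, 4}
  x = 6: [0↦1, 1↦0, 2↦3, 3↦3, 4↦0, 5↦1, 6↦6]  zeros at y ∈ {1, 4}
Collecting zeros: affine points = {(1, 5), (2, 1), (4, 2), (4, 5), (5, 2), (5, 4), (6, 1), (6, 4)}.
Total count |C(F_7)_aff| = 8.


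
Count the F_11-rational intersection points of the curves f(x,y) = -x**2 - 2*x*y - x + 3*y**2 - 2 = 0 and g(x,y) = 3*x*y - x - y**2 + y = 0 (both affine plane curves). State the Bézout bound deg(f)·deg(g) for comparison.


Common zeros: ∅; count = 0; Bézout bound = 4.

deg(f) = 2, deg(g) = 2, so Bézout bound = 4.
Scan x ∈ F_11. For each x, list the y ∈ F_11 with f(x, y) ≡ 0 and those with g(x, y) ≡ 0 (mod 11); the common zeros in that column are the intersection.
  x = 0: f ≡ 0 at y ∈ ∅; g ≡ 0 at y ∈ {0, 1}; common: ∅.
  x = 1: f ≡ 0 at y ∈ ∅; g ≡ 0 at y ∈ {7, 8}; common: ∅.
  x = 2: f ≡ 0 at y ∈ ∅; g ≡ 0 at y ∈ ∅; common: ∅.
  x = 3: f ≡ 0 at y ∈ ∅; g ≡ 0 at y ∈ {5}; common: ∅.
  x = 4: f ≡ 0 at y ∈ {0, 10}; g ≡ 0 at y ∈ ∅; common: ∅.
  x = 5: f ≡ 0 at y ∈ {9}; g ≡ 0 at y ∈ {6, 10}; common: ∅.
  x = 6: f ≡ 0 at y ∈ {0, 4}; g ≡ 0 at y ∈ ∅; common: ∅.
  x = 7: f ≡ 0 at y ∈ {4, 8}; g ≡ 0 at y ∈ {2, 9}; common: ∅.
  x = 8: f ≡ 0 at y ∈ {10}; g ≡ 0 at y ∈ ∅; common: ∅.
  x = 9: f ≡ 0 at y ∈ {8, 9}; g ≡ 0 at y ∈ {3}; common: ∅.
  x = 10: f ≡ 0 at y ∈ ∅; g ≡ 0 at y ∈ ∅; common: ∅.
Collecting: common zeros = ∅, so the count is 0.
Comparison with the Bézout bound: 0 ≤ 4 = deg(f)·deg(g), as expected for curves with no common component (the affine F_11-count falls short of the bound because intersections may lie at infinity, over extension fields, or carry multiplicity).


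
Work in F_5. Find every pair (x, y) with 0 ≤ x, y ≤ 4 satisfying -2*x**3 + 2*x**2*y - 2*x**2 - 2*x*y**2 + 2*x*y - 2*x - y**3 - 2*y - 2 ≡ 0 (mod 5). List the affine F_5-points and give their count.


Affine F_5-points: {(0, 1), (0, 3), (1, 2), (2, 0), (2, 1), (3, 0), (3, 1), (3, 3), (4, 0), (4, 3), (4, 4)}; count = 11.

For each of the 25 pairs (x, y) ∈ F_5², evaluate f(x, y) mod 5. Record the zeros.
  x = 0: [0↦3, 1↦0, 2↦1, 3↦0, 4↦1]  zeros at y ∈ {1, 3}
  x = 1: [0↦2, 1↦1, 2↦0, 3↦3, 4↦4]  zeros at y ∈ {2}
  x = 2: [0↦0, 1↦0, 2↦1, 3↦2, 4↦2]  zeros at y ∈ {0, 1}
  x = 3: [0↦0, 1↦0, 2↦2, 3↦0, 4↦3]  zeros at y ∈ {0, 1, 3}
  x = 4: [0↦0, 1↦4, 2↦1, 3↦0, 4↦0]  zeros at y ∈ {0, 3, 4}
Collecting zeros: affine points = {(0, 1), (0, 3), (1, 2), (2, 0), (2, 1), (3, 0), (3, 1), (3, 3), (4, 0), (4, 3), (4, 4)}.
Total count |C(F_5)_aff| = 11.


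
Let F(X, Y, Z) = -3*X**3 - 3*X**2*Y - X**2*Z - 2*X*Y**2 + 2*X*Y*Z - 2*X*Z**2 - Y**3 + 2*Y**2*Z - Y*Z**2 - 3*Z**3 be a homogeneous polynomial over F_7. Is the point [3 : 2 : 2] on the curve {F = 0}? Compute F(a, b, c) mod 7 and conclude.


F(3,2,2) ≡ 2 (mod 7); P is NOT on the curve.

Evaluate F(3, 2, 2) term-by-term (mod 7).
  -3*X**3 ↦ -3·27·1·1 = -81
  -3*X**2*Y ↦ -3·9·2·1 = -54
  -X**2*Z ↦ -1·9·1·2 = -18
  -2*X*Y**2 ↦ -2·3·4·1 = -24
  2*X*Y*Z ↦ 2·3·2·2 = 24
  -2*X*Z**2 ↦ -2·3·1·4 = -24
  -Y**3 ↦ -1·1·8·1 = -8
  2*Y**2*Z ↦ 2·1·4·2 = 16
  -Y*Z**2 ↦ -1·1·2·4 = -8
  -3*Z**3 ↦ -3·1·1·8 = -24
Sum: F(3, 2, 2) = (-81) + (-54) + (-18) + (-24) + (24) + (-24) + (-8) + (16) + (-8) + (-24) = -201.
Reducing mod 7: -201 ≡ 2 (mod 7).
Since F(a, b, c) ≡ 2 ≠ 0 (mod 7), P does NOT lie on the curve.


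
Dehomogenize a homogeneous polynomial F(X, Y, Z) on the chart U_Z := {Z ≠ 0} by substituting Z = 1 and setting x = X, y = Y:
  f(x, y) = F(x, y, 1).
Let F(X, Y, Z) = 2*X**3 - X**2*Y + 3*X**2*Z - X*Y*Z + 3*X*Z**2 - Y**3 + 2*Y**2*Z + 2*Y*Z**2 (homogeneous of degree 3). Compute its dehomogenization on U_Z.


f(x, y) = 2*x**3 - x**2*y + 3*x**2 - x*y + 3*x - y**3 + 2*y**2 + 2*y

On U_Z we set Z = 1. Each monomial c·X^i·Y^j·Z^k in F becomes c·x^i·y^j·1^k = c·x^i·y^j.
Substituting Z = 1: F(X, Y, 1) = 2*x**3 - x**2*y + 3*x**2 - x*y + 3*x - y**3 + 2*y**2 + 2*y.
Note: deg(f) ≤ deg(F) = 3; strict inequality happens when F is divisible by Z (lost terms).


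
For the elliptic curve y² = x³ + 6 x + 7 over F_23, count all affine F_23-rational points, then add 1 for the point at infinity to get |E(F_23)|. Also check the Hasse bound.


Affine points = {(2, 2), (2, 21), (3, 11), (3, 12), (4, 7), (4, 16), (5, 1), (5, 22), (6, 11), (6, 12), (7, 1), (7, 22), (9, 10), (9, 13), (10, 3), (10, 20), (11, 1), (11, 22), (12, 6), (12, 17), (14, 11), (14, 12), (16, 6), (16, 17), (17, 10), (17, 13), (18, 6), (18, 17), (20, 10), (20, 13), (22, 0)}; affine count = 31; |E(F_23)| = 32.

Discriminant check: Δ ∝ 4a³ + 27b² = 4·6³ + 27·7² = 4·216 + 27·49 ≡ 2 (mod 23). Nonzero ⇒ E is nonsingular.
For each x ∈ F_23, compute rhs = x³ + 6·x + 7 mod 23, then count y ∈ F_23 with y² ≡ rhs.
  x = 0: rhs = 7, matching y values: none (0 points).
  x = 1: rhs = 14, matching y values: none (0 points).
  x = 2: rhs = 4, matching y values: 2, 21 (2 points).
  x = 3: rhs = 6, matching y values: 11, 12 (2 points).
  x = 4: rhs = 3, matching y values: 7, 16 (2 points).
  x = 5: rhs = 1, matching y values: 1, 22 (2 points).
  x = 6: rhs = 6, matching y values: 11, 12 (2 points).
  x = 7: rhs = 1, matching y values: 1, 22 (2 points).
  x = 8: rhs = 15, matching y values: none (0 points).
  x = 9: rhs = 8, matching y values: 10, 13 (2 points).
  x = 10: rhs = 9, matching y values: 3, 20 (2 points).
  x = 11: rhs = 1, matching y values: 1, 22 (2 points).
  x = 12: rhs = 13, matching y values: 6, 17 (2 points).
  x = 13: rhs = 5, matching y values: none (0 points).
  x = 14: rhs = 6, matching y values: 11, 12 (2 points).
  x = 15: rhs = 22, matching y values: none (0 points).
  x = 16: rhs = 13, matching y values: 6, 17 (2 points).
  x = 17: rhs = 8, matching y values: 10, 13 (2 points).
  x = 18: rhs = 13, matching y values: 6, 17 (2 points).
  x = 19: rhs = 11, matching y values: none (0 points).
  x = 20: rhs = 8, matching y values: 10, 13 (2 points).
  x = 21: rhs = 10, matching y values: none (0 points).
  x = 22: rhs = 0, matching y values: 0 (1 points).
Total affine count: 31.
Full point count |E(F_23)| = 31 + 1 = 32.
Hasse bound: |32 − (23+1)| = |8| = 8 ≤ 2√23 ≈ 9.5917 ✓.


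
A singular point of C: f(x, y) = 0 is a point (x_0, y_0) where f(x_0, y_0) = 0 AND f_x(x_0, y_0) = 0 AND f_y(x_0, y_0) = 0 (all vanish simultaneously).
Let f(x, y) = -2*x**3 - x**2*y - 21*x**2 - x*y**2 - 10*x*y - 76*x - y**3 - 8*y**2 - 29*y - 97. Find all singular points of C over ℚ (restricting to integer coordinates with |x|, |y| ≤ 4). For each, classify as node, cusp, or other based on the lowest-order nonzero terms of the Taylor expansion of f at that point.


Singular points: {(-3, -2)}; classification: node.

Compute partial derivatives:
  f_x = -6*x**2 - 2*x*y - 42*x - y**2 - 10*y - 76.
  f_y = -x**2 - 2*x*y - 10*x - 3*y**2 - 16*y - 29.
Scan x_0 ∈ {−4, ..., 4}. For each x_0, f_y(x_0, y) is a polynomial in y; find its integer roots y ∈ {−4, ..., 4}, then test f_x and f at those candidates.
  x = -4: f_y(-4, y) = -3*y**2 - 8*y - 5; vanishes at y ∈ {-1}. (-4, -1): f_x = -3 ≠ 0.
  x = -3: f_y(-3, y) = -3*y**2 - 10*y - 8; vanishes at y ∈ {-2}. (-3, -2): f_x = 0, f = 0 — SINGULAR.
  x = -2: f_y(-2, y) = -3*y**2 - 12*y - 13; no integer root y with |y| ≤ 4.
  x = -1: f_y(-1, y) = -3*y**2 - 14*y - 20; no integer root y with |y| ≤ 4.
  x = 0: f_y(0, y) = -3*y**2 - 16*y - 29; no integer root y with |y| ≤ 4.
  x = 1: f_y(1, y) = -3*y**2 - 18*y - 40; no integer root y with |y| ≤ 4.
  x = 2: f_y(2, y) = -3*y**2 - 20*y - 53; no integer root y with |y| ≤ 4.
  x = 3: f_y(3, y) = -3*y**2 - 22*y - 68; no integer root y with |y| ≤ 4.
  x = 4: f_y(4, y) = -3*y**2 - 24*y - 85; no integer root y with |y| ≤ 4.
Only singular point on the grid: (-3, -2).
Classify: substitute x = -3 + u, y = -2 + v and expand: f = -2*u**3 - u**2*v - u**2 - u*v**2 - v**3 + v**2.
No constant or linear terms (consistent with a singular point). Quadratic part: -u**2 + v**2. Cubic part: -2*u**3 - u**2*v - u*v**2 - v**3.
The quadratic part v**2 - u**2 = (v − u)(v + u) splits into two distinct linear factors, so there are two distinct tangent lines y − -2 = ±(x − -3) — this is a node (ordinary double point).
Classification: node.


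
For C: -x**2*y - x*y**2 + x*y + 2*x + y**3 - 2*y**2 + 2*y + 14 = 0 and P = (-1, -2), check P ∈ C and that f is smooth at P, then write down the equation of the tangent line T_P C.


Tangent line at P: -8*x + 16*y + 24 = 0.

Step 1: f(-1, -2) = 0, so P lies on C.
Step 2: partial derivatives
  f_x(x, y) = -2*x*y - y**2 + y + 2, f_y(x, y) = -x**2 - 2*x*y + x + 3*y**2 - 4*y + 2.
  f_x(P) = -8, f_y(P) = 16 (gradient nonzero, so P is smooth).
Step 3: tangent line at P: -8·(x − -1) + 16·(y − -2) = 0.
Expanding: -8*x + 16*y + 24 = 0.


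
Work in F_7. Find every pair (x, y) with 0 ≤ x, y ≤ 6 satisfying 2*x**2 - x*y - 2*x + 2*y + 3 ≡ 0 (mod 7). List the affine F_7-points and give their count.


Affine F_7-points: {(0, 2), (1, 4), (2, 0), (2, 1), (2, 2), (2, 3), (2, 4), (2, 5), (2, 6), (3, 1), (4, 3), (5, 5), (6, 0)}; count = 13.

For each of the 49 pairs (x, y) ∈ F_7², evaluate f(x, y) mod 7. Record the zeros.
  x = 0: [0↦3, 1↦5, 2↦0, 3↦2, 4↦4, 5↦6, 6↦1]  zeros at y ∈ {2}
  x = 1: [0↦3, 1↦4, 2↦5, 3↦6, 4↦0, 5↦1, 6↦2]  zeros at y ∈ {4}
  x = 2: [0↦0, 1↦0, 2↦0, 3↦0, 4↦0, 5↦0, 6↦0]  zeros at y ∈ {0, 1, 2, 3, 4, 5, 6}
  x = 3: [0↦1, 1↦0, 2↦6, 3↦5, 4↦4, 5↦3, 6↦2]  zeros at y ∈ {1}
  x = 4: [0↦6, 1↦4, 2↦2, 3↦0, 4↦5, 5↦3, 6↦1]  zeros at y ∈ {3}
  x = 5: [0↦1, 1↦5, 2↦2, 3↦6, 4↦3, 5↦0, 6↦4]  zeros at y ∈ {5}
  x = 6: [0↦0, 1↦3, 2↦6, 3↦2, 4↦5, 5↦1, 6↦4]  zeros at y ∈ {0}
Collecting zeros: affine points = {(0, 2), (1, 4), (2, 0), (2, 1), (2, 2), (2, 3), (2, 4), (2, 5), (2, 6), (3, 1), (4, 3), (5, 5), (6, 0)}.
Total count |C(F_7)_aff| = 13.


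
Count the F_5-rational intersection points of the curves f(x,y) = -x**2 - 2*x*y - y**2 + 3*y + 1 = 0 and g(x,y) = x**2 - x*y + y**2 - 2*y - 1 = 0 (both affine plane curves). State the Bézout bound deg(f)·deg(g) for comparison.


Common zeros: {(1, 0), (2, 1), (2, 3), (4, 0)}; count = 4; Bézout bound = 4.

deg(f) = 2, deg(g) = 2, so Bézout bound = 4.
Scan x ∈ F_5. For each x, list the y ∈ F_5 with f(x, y) ≡ 0 and those with g(x, y) ≡ 0 (mod 5); the common zeros in that column are the intersection.
  x = 0: f ≡ 0 at y ∈ ∅; g ≡ 0 at y ∈ ∅; common: ∅.
  x = 1: f ≡ 0 at y ∈ {0, 1}; g ≡ 0 at y ∈ {0, 3}; common: {0}.
  x = 2: f ≡ 0 at y ∈ {1, 3}; g ≡ 0 at y ∈ {1, 3}; common: {1, 3}.
  x = 3: f ≡ 0 at y ∈ ∅; g ≡ 0 at y ∈ ∅; common: ∅.
  x = 4: f ≡ 0 at y ∈ {0}; g ≡ 0 at y ∈ {0, 1}; common: {0}.
Collecting: common zeros = {(1, 0), (2, 1), (2, 3), (4, 0)}, so the count is 4.
Comparison with the Bézout bound: 4 ≤ 4 = deg(f)·deg(g), as expected for curves with no common component (the bound is attained).


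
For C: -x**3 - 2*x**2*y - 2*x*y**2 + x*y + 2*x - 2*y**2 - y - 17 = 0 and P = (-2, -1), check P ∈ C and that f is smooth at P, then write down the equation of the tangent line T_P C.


Tangent line at P: -21*x - 15*y - 57 = 0.

Step 1: f(-2, -1) = 0, so P lies on C.
Step 2: partial derivatives
  f_x(x, y) = -3*x**2 - 4*x*y - 2*y**2 + y + 2, f_y(x, y) = -2*x**2 - 4*x*y + x - 4*y - 1.
  f_x(P) = -21, f_y(P) = -15 (gradient nonzero, so P is smooth).
Step 3: tangent line at P: -21·(x − -2) + -15·(y − -1) = 0.
Expanding: -21*x - 15*y - 57 = 0.


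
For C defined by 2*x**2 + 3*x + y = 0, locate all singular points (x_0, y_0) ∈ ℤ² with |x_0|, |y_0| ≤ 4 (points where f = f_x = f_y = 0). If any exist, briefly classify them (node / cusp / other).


No singular points in the scanned grid; C is smooth there.

Compute partial derivatives:
  f_x = 4*x + 3.
  f_y = 1.
f_y = 1 is a nonzero constant, so f_y never vanishes: no point (x, y) can satisfy f = f_x = f_y = 0. In particular no (x, y) ∈ {−4, ..., 4}² is singular; the curve is smooth.


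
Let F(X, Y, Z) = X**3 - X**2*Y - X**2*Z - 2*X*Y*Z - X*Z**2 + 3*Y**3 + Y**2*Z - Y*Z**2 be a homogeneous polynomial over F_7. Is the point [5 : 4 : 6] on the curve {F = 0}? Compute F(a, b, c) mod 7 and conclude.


F(5,4,6) ≡ 5 (mod 7); P is NOT on the curve.

Evaluate F(5, 4, 6) term-by-term (mod 7).
  X**3 ↦ 1·125·1·1 = 125
  -X**2*Y ↦ -1·25·4·1 = -100
  -X**2*Z ↦ -1·25·1·6 = -150
  -2*X*Y*Z ↦ -2·5·4·6 = -240
  -X*Z**2 ↦ -1·5·1·36 = -180
  3*Y**3 ↦ 3·1·64·1 = 192
  Y**2*Z ↦ 1·1·16·6 = 96
  -Y*Z**2 ↦ -1·1·4·36 = -144
Sum: F(5, 4, 6) = (125) + (-100) + (-150) + (-240) + (-180) + (192) + (96) + (-144) = -401.
Reducing mod 7: -401 ≡ 5 (mod 7).
Since F(a, b, c) ≡ 5 ≠ 0 (mod 7), P does NOT lie on the curve.


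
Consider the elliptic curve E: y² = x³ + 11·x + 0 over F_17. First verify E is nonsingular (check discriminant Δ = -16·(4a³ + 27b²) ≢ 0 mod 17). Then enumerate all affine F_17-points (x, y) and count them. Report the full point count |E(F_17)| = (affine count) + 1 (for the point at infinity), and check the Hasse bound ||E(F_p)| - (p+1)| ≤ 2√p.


Affine points = {(0, 0), (2, 8), (2, 9), (3, 3), (3, 14), (14, 5), (14, 12), (15, 2), (15, 15)}; affine count = 9; |E(F_17)| = 10.

Discriminant check: Δ ∝ 4a³ + 27b² = 4·11³ + 27·0² = 4·1331 + 27·0 ≡ 3 (mod 17). Nonzero ⇒ E is nonsingular.
For each x ∈ F_17, compute rhs = x³ + 11·x + 0 mod 17, then count y ∈ F_17 with y² ≡ rhs.
  x = 0: rhs = 0, matching y values: 0 (1 points).
  x = 1: rhs = 12, matching y values: none (0 points).
  x = 2: rhs = 13, matching y values: 8, 9 (2 points).
  x = 3: rhs = 9, matching y values: 3, 14 (2 points).
  x = 4: rhs = 6, matching y values: none (0 points).
  x = 5: rhs = 10, matching y values: none (0 points).
  x = 6: rhs = 10, matching y values: none (0 points).
  x = 7: rhs = 12, matching y values: none (0 points).
  x = 8: rhs = 5, matching y values: none (0 points).
  x = 9: rhs = 12, matching y values: none (0 points).
  x = 10: rhs = 5, matching y values: none (0 points).
  x = 11: rhs = 7, matching y values: none (0 points).
  x = 12: rhs = 7, matching y values: none (0 points).
  x = 13: rhs = 11, matching y values: none (0 points).
  x = 14: rhs = 8, matching y values: 5, 12 (2 points).
  x = 15: rhs = 4, matching y values: 2, 15 (2 points).
  x = 16: rhs = 5, matching y values: none (0 points).
Total affine count: 9.
Full point count |E(F_17)| = 9 + 1 = 10.
Hasse bound: |10 − (17+1)| = |-8| = 8 ≤ 2√17 ≈ 8.2462 ✓.


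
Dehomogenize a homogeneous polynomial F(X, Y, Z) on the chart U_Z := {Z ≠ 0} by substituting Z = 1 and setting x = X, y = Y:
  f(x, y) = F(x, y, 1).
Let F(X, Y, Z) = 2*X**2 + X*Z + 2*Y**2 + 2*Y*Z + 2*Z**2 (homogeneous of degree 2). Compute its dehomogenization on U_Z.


f(x, y) = 2*x**2 + x + 2*y**2 + 2*y + 2

On U_Z we set Z = 1. Each monomial c·X^i·Y^j·Z^k in F becomes c·x^i·y^j·1^k = c·x^i·y^j.
Substituting Z = 1: F(X, Y, 1) = 2*x**2 + x + 2*y**2 + 2*y + 2.
Note: deg(f) ≤ deg(F) = 2; strict inequality happens when F is divisible by Z (lost terms).


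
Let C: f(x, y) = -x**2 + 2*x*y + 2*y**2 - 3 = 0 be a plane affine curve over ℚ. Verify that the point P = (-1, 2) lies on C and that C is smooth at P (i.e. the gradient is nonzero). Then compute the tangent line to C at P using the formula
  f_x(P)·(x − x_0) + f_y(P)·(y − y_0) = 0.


Tangent line at P: 6*x + 6*y - 6 = 0.

Step 1: f(-1, 2) = 0, so P lies on C.
Step 2: partial derivatives
  f_x(x, y) = -2*x + 2*y, f_y(x, y) = 2*x + 4*y.
  f_x(P) = 6, f_y(P) = 6 (gradient nonzero, so P is smooth).
Step 3: tangent line at P: 6·(x − -1) + 6·(y − 2) = 0.
Expanding: 6*x + 6*y - 6 = 0.


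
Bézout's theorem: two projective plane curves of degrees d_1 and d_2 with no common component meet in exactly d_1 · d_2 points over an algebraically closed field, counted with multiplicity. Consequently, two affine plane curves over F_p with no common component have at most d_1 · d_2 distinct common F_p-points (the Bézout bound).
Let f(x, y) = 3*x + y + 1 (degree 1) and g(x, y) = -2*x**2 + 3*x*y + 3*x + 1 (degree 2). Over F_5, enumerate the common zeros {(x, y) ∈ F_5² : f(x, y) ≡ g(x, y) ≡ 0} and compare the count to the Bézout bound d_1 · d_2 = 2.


Common zeros: {(1, 1), (4, 2)}; count = 2; Bézout bound = 2.

deg(f) = 1, deg(g) = 2, so Bézout bound = 2.
Scan x ∈ F_5. For each x, list the y ∈ F_5 with f(x, y) ≡ 0 and those with g(x, y) ≡ 0 (mod 5); the common zeros in that column are the intersection.
  x = 0: f ≡ 0 at y ∈ {4}; g ≡ 0 at y ∈ ∅; common: ∅.
  x = 1: f ≡ 0 at y ∈ {1}; g ≡ 0 at y ∈ {1}; common: {1}.
  x = 2: f ≡ 0 at y ∈ {3}; g ≡ 0 at y ∈ {1}; common: ∅.
  x = 3: f ≡ 0 at y ∈ {0}; g ≡ 0 at y ∈ {2}; common: ∅.
  x = 4: f ≡ 0 at y ∈ {2}; g ≡ 0 at y ∈ {2}; common: {2}.
Collecting: common zeros = {(1, 1), (4, 2)}, so the count is 2.
Comparison with the Bézout bound: 2 ≤ 2 = deg(f)·deg(g), as expected for curves with no common component (the bound is attained).


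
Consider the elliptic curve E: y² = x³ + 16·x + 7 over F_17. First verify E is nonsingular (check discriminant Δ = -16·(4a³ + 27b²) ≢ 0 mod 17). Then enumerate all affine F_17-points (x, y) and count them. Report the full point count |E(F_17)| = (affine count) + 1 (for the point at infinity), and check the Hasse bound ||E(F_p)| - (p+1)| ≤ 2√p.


Affine points = {(2, 8), (2, 9), (4, 4), (4, 13), (5, 5), (5, 12), (6, 8), (6, 9), (8, 1), (8, 16), (9, 8), (9, 9), (11, 1), (11, 16), (13, 7), (13, 10), (14, 0), (15, 1), (15, 16)}; affine count = 19; |E(F_17)| = 20.

Discriminant check: Δ ∝ 4a³ + 27b² = 4·16³ + 27·7² = 4·4096 + 27·49 ≡ 10 (mod 17). Nonzero ⇒ E is nonsingular.
For each x ∈ F_17, compute rhs = x³ + 16·x + 7 mod 17, then count y ∈ F_17 with y² ≡ rhs.
  x = 0: rhs = 7, matching y values: none (0 points).
  x = 1: rhs = 7, matching y values: none (0 points).
  x = 2: rhs = 13, matching y values: 8, 9 (2 points).
  x = 3: rhs = 14, matching y values: none (0 points).
  x = 4: rhs = 16, matching y values: 4, 13 (2 points).
  x = 5: rhs = 8, matching y values: 5, 12 (2 points).
  x = 6: rhs = 13, matching y values: 8, 9 (2 points).
  x = 7: rhs = 3, matching y values: none (0 points).
  x = 8: rhs = 1, matching y values: 1, 16 (2 points).
  x = 9: rhs = 13, matching y values: 8, 9 (2 points).
  x = 10: rhs = 11, matching y values: none (0 points).
  x = 11: rhs = 1, matching y values: 1, 16 (2 points).
  x = 12: rhs = 6, matching y values: none (0 points).
  x = 13: rhs = 15, matching y values: 7, 10 (2 points).
  x = 14: rhs = 0, matching y values: 0 (1 points).
  x = 15: rhs = 1, matching y values: 1, 16 (2 points).
  x = 16: rhs = 7, matching y values: none (0 points).
Total affine count: 19.
Full point count |E(F_17)| = 19 + 1 = 20.
Hasse bound: |20 − (17+1)| = |2| = 2 ≤ 2√17 ≈ 8.2462 ✓.


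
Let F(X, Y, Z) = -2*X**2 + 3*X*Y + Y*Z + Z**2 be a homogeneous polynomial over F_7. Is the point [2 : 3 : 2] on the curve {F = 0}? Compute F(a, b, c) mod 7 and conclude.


F(2,3,2) ≡ 6 (mod 7); P is NOT on the curve.

Evaluate F(2, 3, 2) term-by-term (mod 7).
  -2*X**2 ↦ -2·4·1·1 = -8
  3*X*Y ↦ 3·2·3·1 = 18
  Y*Z ↦ 1·1·3·2 = 6
  Z**2 ↦ 1·1·1·4 = 4
Sum: F(2, 3, 2) = (-8) + (18) + (6) + (4) = 20.
Reducing mod 7: 20 ≡ 6 (mod 7).
Since F(a, b, c) ≡ 6 ≠ 0 (mod 7), P does NOT lie on the curve.


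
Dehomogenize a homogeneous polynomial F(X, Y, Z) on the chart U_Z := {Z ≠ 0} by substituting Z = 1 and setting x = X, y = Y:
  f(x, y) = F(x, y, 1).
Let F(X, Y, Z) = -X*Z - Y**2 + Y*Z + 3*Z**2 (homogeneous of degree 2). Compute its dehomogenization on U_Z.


f(x, y) = -x - y**2 + y + 3

On U_Z we set Z = 1. Each monomial c·X^i·Y^j·Z^k in F becomes c·x^i·y^j·1^k = c·x^i·y^j.
Substituting Z = 1: F(X, Y, 1) = -x - y**2 + y + 3.
Note: deg(f) ≤ deg(F) = 2; strict inequality happens when F is divisible by Z (lost terms).


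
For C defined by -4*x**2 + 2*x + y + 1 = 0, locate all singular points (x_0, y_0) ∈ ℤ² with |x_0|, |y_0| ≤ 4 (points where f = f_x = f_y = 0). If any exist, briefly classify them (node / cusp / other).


No singular points in the scanned grid; C is smooth there.

Compute partial derivatives:
  f_x = 2 - 8*x.
  f_y = 1.
f_y = 1 is a nonzero constant, so f_y never vanishes: no point (x, y) can satisfy f = f_x = f_y = 0. In particular no (x, y) ∈ {−4, ..., 4}² is singular; the curve is smooth.


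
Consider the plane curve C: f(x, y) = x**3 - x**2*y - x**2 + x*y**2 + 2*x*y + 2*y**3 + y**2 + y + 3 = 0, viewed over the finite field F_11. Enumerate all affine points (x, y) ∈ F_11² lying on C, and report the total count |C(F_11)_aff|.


Affine F_11-points: {(0, 9), (2, 4), (2, 7), (4, 4), (5, 10), (6, 3), (7, 0), (8, 0), (9, 2), (10, 4), (10, 9)}; count = 11.

For each of the 121 pairs (x, y) ∈ F_11², evaluate f(x, y) mod 11. Record the zeros.
  x = 0: [0↦3, 1↦7, 2↦3, 3↦3, 4↦8, 5↦8, 6↦4, 7↦8, 8↦10, 9↦0, 10↦1]  zeros at y ∈ {9}
  x = 1: [0↦3, 1↦9, 2↦9, 3↦4, 4↦6, 5↦5, 6↦2, 7↦9, 8↦5, 9↦2, 10↦1]  zeros at y ∈ ∅
  x = 2: [0↦7, 1↦2, 2↦4, 3↦3, 4↦0, 5↦7, 6↦3, 7↦0, 8↦10, 9↦1, 10↦7]  zeros at y ∈ {4, 7}
  x = 3: [0↦10, 1↦3, 2↦5, 3↦6, 4↦7, 5↦9, 6↦2, 7↦9, 8↦9, 9↦3, 10↦3]  zeros at y ∈ ∅
  x = 4: [0↦7, 1↦7, 2↦7, 3↦8, 4↦0, 5↦6, 6↦5, 7↦9, 8↦8, 9↦3, 10↦6]  zeros at y ∈ {4}
  x = 5: [0↦4, 1↦9, 2↦5, 3↦4, 4↦7, 5↦4, 6↦7, 7↦6, 8↦2, 9↦7, 10↦0]  zeros at y ∈ {10}
  x = 6: [0↦7, 1↦4, 2↦5, 3↦0, 4↦1, 5↦9, 6↦3, 7↦6, 8↦8, 9↦10, 10↦2]  zeros at y ∈ {3}
  x = 7: [0↦0, 1↦9, 2↦2, 3↦2, 4↦10, 5↦5, 6↦10, 7↦4, 8↦10, 9↦7, 10↦7]  zeros at y ∈ {0}
  x = 8: [0↦0, 1↦8, 2↦2, 3↦5, 4↦7, 5↦9, 6↦1, 7↦6, 8↦3, 9↦4, 10↦10]  zeros at y ∈ {0}
  x = 9: [0↦2, 1↦7, 2↦0, 3↦4, 4↦9, 5↦5, 6↦4, 7↦7, 8↦4, 9↦7, 10↦6]  zeros at y ∈ {2}
  x = 10: [0↦1, 1↦1, 2↦2, 3↦5, 4↦0, 5↦10, 6↦3, 7↦2, 8↦8, 9↦0, 10↦1]  zeros at y ∈ {4, 9}
Collecting zeros: affine points = {(0, 9), (2, 4), (2, 7), (4, 4), (5, 10), (6, 3), (7, 0), (8, 0), (9, 2), (10, 4), (10, 9)}.
Total count |C(F_11)_aff| = 11.


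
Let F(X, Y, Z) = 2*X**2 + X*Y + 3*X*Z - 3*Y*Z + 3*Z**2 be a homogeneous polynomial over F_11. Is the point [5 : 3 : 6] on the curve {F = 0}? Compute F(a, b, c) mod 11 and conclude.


F(5,3,6) ≡ 0 (mod 11); P is on the curve.

Evaluate F(5, 3, 6) term-by-term (mod 11).
  2*X**2 ↦ 2·25·1·1 = 50
  X*Y ↦ 1·5·3·1 = 15
  3*X*Z ↦ 3·5·1·6 = 90
  -3*Y*Z ↦ -3·1·3·6 = -54
  3*Z**2 ↦ 3·1·1·36 = 108
Sum: F(5, 3, 6) = (50) + (15) + (90) + (-54) + (108) = 209.
Reducing mod 11: 209 ≡ 0 (mod 11).
Since F(a, b, c) ≡ 0 (mod 11), P lies on the curve.


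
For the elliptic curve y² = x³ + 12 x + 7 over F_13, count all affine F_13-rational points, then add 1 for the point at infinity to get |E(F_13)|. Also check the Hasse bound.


Affine points = {(2, 0), (5, 6), (5, 7), (6, 3), (6, 10), (8, 2), (8, 11), (9, 5), (9, 8), (10, 3), (10, 10), (11, 1), (11, 12)}; affine count = 13; |E(F_13)| = 14.

Discriminant check: Δ ∝ 4a³ + 27b² = 4·12³ + 27·7² = 4·1728 + 27·49 ≡ 6 (mod 13). Nonzero ⇒ E is nonsingular.
For each x ∈ F_13, compute rhs = x³ + 12·x + 7 mod 13, then count y ∈ F_13 with y² ≡ rhs.
  x = 0: rhs = 7, matching y values: none (0 points).
  x = 1: rhs = 7, matching y values: none (0 points).
  x = 2: rhs = 0, matching y values: 0 (1 points).
  x = 3: rhs = 5, matching y values: none (0 points).
  x = 4: rhs = 2, matching y values: none (0 points).
  x = 5: rhs = 10, matching y values: 6, 7 (2 points).
  x = 6: rhs = 9, matching y values: 3, 10 (2 points).
  x = 7: rhs = 5, matching y values: none (0 points).
  x = 8: rhs = 4, matching y values: 2, 11 (2 points).
  x = 9: rhs = 12, matching y values: 5, 8 (2 points).
  x = 10: rhs = 9, matching y values: 3, 10 (2 points).
  x = 11: rhs = 1, matching y values: 1, 12 (2 points).
  x = 12: rhs = 7, matching y values: none (0 points).
Total affine count: 13.
Full point count |E(F_13)| = 13 + 1 = 14.
Hasse bound: |14 − (13+1)| = |0| = 0 ≤ 2√13 ≈ 7.2111 ✓.


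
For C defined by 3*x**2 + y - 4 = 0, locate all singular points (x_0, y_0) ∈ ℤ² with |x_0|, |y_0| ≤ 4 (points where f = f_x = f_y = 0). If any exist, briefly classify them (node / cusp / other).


No singular points in the scanned grid; C is smooth there.

Compute partial derivatives:
  f_x = 6*x.
  f_y = 1.
f_y = 1 is a nonzero constant, so f_y never vanishes: no point (x, y) can satisfy f = f_x = f_y = 0. In particular no (x, y) ∈ {−4, ..., 4}² is singular; the curve is smooth.


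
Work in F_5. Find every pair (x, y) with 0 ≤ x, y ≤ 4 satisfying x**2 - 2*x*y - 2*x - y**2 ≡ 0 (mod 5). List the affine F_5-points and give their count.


Affine F_5-points: {(0, 0), (1, 4), (2, 0), (2, 1), (4, 3), (4, 4)}; count = 6.

For each of the 25 pairs (x, y) ∈ F_5², evaluate f(x, y) mod 5. Record the zeros.
  x = 0: [0↦0, 1↦4, 2↦1, 3↦1, 4↦4]  zeros at y ∈ {0}
  x = 1: [0↦4, 1↦1, 2↦1, 3↦4, 4↦0]  zeros at y ∈ {4}
  x = 2: [0↦0, 1↦0, 2↦3, 3↦4, 4↦3]  zeros at y ∈ {0, 1}
  x = 3: [0↦3, 1↦1, 2↦2, 3↦1, 4↦3]  zeros at y ∈ ∅
  x = 4: [0↦3, 1↦4, 2↦3, 3↦0, 4↦0]  zeros at y ∈ {3, 4}
Collecting zeros: affine points = {(0, 0), (1, 4), (2, 0), (2, 1), (4, 3), (4, 4)}.
Total count |C(F_5)_aff| = 6.


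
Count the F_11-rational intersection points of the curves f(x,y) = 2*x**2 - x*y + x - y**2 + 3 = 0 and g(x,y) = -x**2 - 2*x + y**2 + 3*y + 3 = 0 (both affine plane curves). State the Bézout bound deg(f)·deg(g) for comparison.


Common zeros: {(1, 8), (5, 2), (8, 8)}; count = 3; Bézout bound = 4.

deg(f) = 2, deg(g) = 2, so Bézout bound = 4.
Scan x ∈ F_11. For each x, list the y ∈ F_11 with f(x, y) ≡ 0 and those with g(x, y) ≡ 0 (mod 11); the common zeros in that column are the intersection.
  x = 0: f ≡ 0 at y ∈ {5, 6}; g ≡ 0 at y ∈ ∅; common: ∅.
  x = 1: f ≡ 0 at y ∈ {2, 8}; g ≡ 0 at y ∈ {0, 8}; common: {8}.
  x = 2: f ≡ 0 at y ∈ {4, 5}; g ≡ 0 at y ∈ ∅; common: ∅.
  x = 3: f ≡ 0 at y ∈ ∅; g ≡ 0 at y ∈ ∅; common: ∅.
  x = 4: f ≡ 0 at y ∈ ∅; g ≡ 0 at y ∈ {2, 6}; common: ∅.
  x = 5: f ≡ 0 at y ∈ {2, 4}; g ≡ 0 at y ∈ {2, 6}; common: {2}.
  x = 6: f ≡ 0 at y ∈ ∅; g ≡ 0 at y ∈ ∅; common: ∅.
  x = 7: f ≡ 0 at y ∈ ∅; g ≡ 0 at y ∈ ∅; common: ∅.
  x = 8: f ≡ 0 at y ∈ {6, 8}; g ≡ 0 at y ∈ {0, 8}; common: {8}.
  x = 9: f ≡ 0 at y ∈ ∅; g ≡ 0 at y ∈ ∅; common: ∅.
  x = 10: f ≡ 0 at y ∈ ∅; g ≡ 0 at y ∈ {3, 5}; common: ∅.
Collecting: common zeros = {(1, 8), (5, 2), (8, 8)}, so the count is 3.
Comparison with the Bézout bound: 3 ≤ 4 = deg(f)·deg(g), as expected for curves with no common component (the affine F_11-count falls short of the bound because intersections may lie at infinity, over extension fields, or carry multiplicity).


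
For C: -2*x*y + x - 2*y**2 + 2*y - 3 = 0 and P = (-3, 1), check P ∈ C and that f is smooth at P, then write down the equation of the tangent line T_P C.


Tangent line at P: -x + 4*y - 7 = 0.

Step 1: f(-3, 1) = 0, so P lies on C.
Step 2: partial derivatives
  f_x(x, y) = 1 - 2*y, f_y(x, y) = -2*x - 4*y + 2.
  f_x(P) = -1, f_y(P) = 4 (gradient nonzero, so P is smooth).
Step 3: tangent line at P: -1·(x − -3) + 4·(y − 1) = 0.
Expanding: -x + 4*y - 7 = 0.


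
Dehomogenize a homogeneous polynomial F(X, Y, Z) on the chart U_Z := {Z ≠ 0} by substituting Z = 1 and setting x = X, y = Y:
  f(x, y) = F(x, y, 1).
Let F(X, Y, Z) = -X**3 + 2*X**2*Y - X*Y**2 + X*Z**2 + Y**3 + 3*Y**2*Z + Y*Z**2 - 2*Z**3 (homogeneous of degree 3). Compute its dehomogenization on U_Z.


f(x, y) = -x**3 + 2*x**2*y - x*y**2 + x + y**3 + 3*y**2 + y - 2

On U_Z we set Z = 1. Each monomial c·X^i·Y^j·Z^k in F becomes c·x^i·y^j·1^k = c·x^i·y^j.
Substituting Z = 1: F(X, Y, 1) = -x**3 + 2*x**2*y - x*y**2 + x + y**3 + 3*y**2 + y - 2.
Note: deg(f) ≤ deg(F) = 3; strict inequality happens when F is divisible by Z (lost terms).


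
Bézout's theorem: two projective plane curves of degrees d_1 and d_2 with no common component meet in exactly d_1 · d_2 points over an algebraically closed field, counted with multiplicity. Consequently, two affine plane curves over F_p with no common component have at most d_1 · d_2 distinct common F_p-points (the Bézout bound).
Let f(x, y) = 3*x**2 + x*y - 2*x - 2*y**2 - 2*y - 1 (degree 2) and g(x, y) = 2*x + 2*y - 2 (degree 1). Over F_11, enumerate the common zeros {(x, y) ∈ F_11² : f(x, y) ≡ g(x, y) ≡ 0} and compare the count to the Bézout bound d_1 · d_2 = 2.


Common zeros: {(1, 0)}; count = 1; Bézout bound = 2.

deg(f) = 2, deg(g) = 1, so Bézout bound = 2.
Scan x ∈ F_11. For each x, list the y ∈ F_11 with f(x, y) ≡ 0 and those with g(x, y) ≡ 0 (mod 11); the common zeros in that column are the intersection.
  x = 0: f ≡ 0 at y ∈ ∅; g ≡ 0 at y ∈ {1}; common: ∅.
  x = 1: f ≡ 0 at y ∈ {0, 5}; g ≡ 0 at y ∈ {0}; common: {0}.
  x = 2: f ≡ 0 at y ∈ {3, 8}; g ≡ 0 at y ∈ {10}; common: ∅.
  x = 3: f ≡ 0 at y ∈ ∅; g ≡ 0 at y ∈ {9}; common: ∅.
  x = 4: f ≡ 0 at y ∈ ∅; g ≡ 0 at y ∈ {8}; common: ∅.
  x = 5: f ≡ 0 at y ∈ {3, 4}; g ≡ 0 at y ∈ {7}; common: ∅.
  x = 6: f ≡ 0 at y ∈ ∅; g ≡ 0 at y ∈ {6}; common: ∅.
  x = 7: f ≡ 0 at y ∈ {0, 8}; g ≡ 0 at y ∈ {5}; common: ∅.
  x = 8: f ≡ 0 at y ∈ ∅; g ≡ 0 at y ∈ {4}; common: ∅.
  x = 9: f ≡ 0 at y ∈ {4, 5}; g ≡ 0 at y ∈ {3}; common: ∅.
  x = 10: f ≡ 0 at y ∈ ∅; g ≡ 0 at y ∈ {2}; common: ∅.
Collecting: common zeros = {(1, 0)}, so the count is 1.
Comparison with the Bézout bound: 1 ≤ 2 = deg(f)·deg(g), as expected for curves with no common component (the affine F_11-count falls short of the bound because intersections may lie at infinity, over extension fields, or carry multiplicity).


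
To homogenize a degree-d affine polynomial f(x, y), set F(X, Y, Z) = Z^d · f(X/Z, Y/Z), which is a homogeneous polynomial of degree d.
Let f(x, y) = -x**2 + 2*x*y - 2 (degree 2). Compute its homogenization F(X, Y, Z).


F(X, Y, Z) = -X**2 + 2*X*Y - 2*Z**2

deg(f) = 2.
Substitute x = X/Z, y = Y/Z into f, then multiply by Z^2.
  monomial -1·x^2·y^0 ↦ -1·X^2·Y^0·Z^0.
  monomial 2·x^1·y^1 ↦ 2·X^1·Y^1·Z^0.
  monomial -2·x^0·y^0 ↦ -2·X^0·Y^0·Z^2.
Collecting: F(X, Y, Z) = -X**2 + 2*X*Y - 2*Z**2.


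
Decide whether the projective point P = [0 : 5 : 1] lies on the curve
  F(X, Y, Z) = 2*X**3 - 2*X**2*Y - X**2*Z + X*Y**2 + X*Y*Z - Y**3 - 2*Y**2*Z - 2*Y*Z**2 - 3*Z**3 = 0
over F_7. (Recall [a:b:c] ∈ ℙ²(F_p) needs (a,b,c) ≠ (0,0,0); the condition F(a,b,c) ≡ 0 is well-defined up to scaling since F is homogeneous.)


F(0,5,1) ≡ 1 (mod 7); P is NOT on the curve.

Evaluate F(0, 5, 1) term-by-term (mod 7).
  2*X**3 ↦ 2·0·1·1 = 0
  -2*X**2*Y ↦ -2·0·5·1 = 0
  -X**2*Z ↦ -1·0·1·1 = 0
  X*Y**2 ↦ 1·0·25·1 = 0
  X*Y*Z ↦ 1·0·5·1 = 0
  -Y**3 ↦ -1·1·125·1 = -125
  -2*Y**2*Z ↦ -2·1·25·1 = -50
  -2*Y*Z**2 ↦ -2·1·5·1 = -10
  -3*Z**3 ↦ -3·1·1·1 = -3
Sum: F(0, 5, 1) = (0) + (0) + (0) + (0) + (0) + (-125) + (-50) + (-10) + (-3) = -188.
Reducing mod 7: -188 ≡ 1 (mod 7).
Since F(a, b, c) ≡ 1 ≠ 0 (mod 7), P does NOT lie on the curve.


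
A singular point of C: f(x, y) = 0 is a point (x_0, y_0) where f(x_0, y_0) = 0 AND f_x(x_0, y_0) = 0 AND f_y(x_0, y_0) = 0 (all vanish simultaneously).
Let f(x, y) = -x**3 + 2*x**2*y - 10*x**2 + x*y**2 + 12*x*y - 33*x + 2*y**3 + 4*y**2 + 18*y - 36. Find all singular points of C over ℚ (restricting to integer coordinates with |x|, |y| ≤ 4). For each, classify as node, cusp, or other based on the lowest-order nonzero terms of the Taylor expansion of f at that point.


Singular points: {(-3, 0)}; classification: node.

Compute partial derivatives:
  f_x = -3*x**2 + 4*x*y - 20*x + y**2 + 12*y - 33.
  f_y = 2*x**2 + 2*x*y + 12*x + 6*y**2 + 8*y + 18.
Scan x_0 ∈ {−4, ..., 4}. For each x_0, f_y(x_0, y) is a polynomial in y; find its integer roots y ∈ {−4, ..., 4}, then test f_x and f at those candidates.
  x = -4: f_y(-4, y) = 6*y**2 + 2; no integer root y with |y| ≤ 4.
  x = -3: f_y(-3, y) = 6*y**2 + 2*y; vanishes at y ∈ {0}. (-3, 0): f_x = 0, f = 0 — SINGULAR.
  x = -2: f_y(-2, y) = 6*y**2 + 4*y + 2; no integer root y with |y| ≤ 4.
  x = -1: f_y(-1, y) = 6*y**2 + 6*y + 8; no integer root y with |y| ≤ 4.
  x = 0: f_y(0, y) = 6*y**2 + 8*y + 18; no integer root y with |y| ≤ 4.
  x = 1: f_y(1, y) = 6*y**2 + 10*y + 32; no integer root y with |y| ≤ 4.
  x = 2: f_y(2, y) = 6*y**2 + 12*y + 50; no integer root y with |y| ≤ 4.
  x = 3: f_y(3, y) = 6*y**2 + 14*y + 72; no integer root y with |y| ≤ 4.
  x = 4: f_y(4, y) = 6*y**2 + 16*y + 98; no integer root y with |y| ≤ 4.
Only singular point on the grid: (-3, 0).
Classify: substitute x = -3 + u, y = 0 + v and expand: f = -u**3 + 2*u**2*v - u**2 + u*v**2 + 2*v**3 + v**2.
No constant or linear terms (consistent with a singular point). Quadratic part: -u**2 + v**2. Cubic part: -u**3 + 2*u**2*v + u*v**2 + 2*v**3.
The quadratic part v**2 - u**2 = (v − u)(v + u) splits into two distinct linear factors, so there are two distinct tangent lines y − 0 = ±(x − -3) — this is a node (ordinary double point).
Classification: node.


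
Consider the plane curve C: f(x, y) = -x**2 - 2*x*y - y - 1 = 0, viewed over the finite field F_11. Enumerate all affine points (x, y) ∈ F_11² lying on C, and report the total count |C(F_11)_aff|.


Affine F_11-points: {(0, 10), (1, 3), (2, 10), (3, 8), (4, 3), (6, 9), (7, 4), (8, 2), (9, 9), (10, 2)}; count = 10.

For each of the 121 pairs (x, y) ∈ F_11², evaluate f(x, y) mod 11. Record the zeros.
  x = 0: [0↦10, 1↦9, 2↦8, 3↦7, 4↦6, 5↦5, 6↦4, 7↦3, 8↦2, 9↦1, 10↦0]  zeros at y ∈ {10}
  x = 1: [0↦9, 1↦6, 2↦3, 3↦0, 4↦8, 5↦5, 6↦2, 7↦10, 8↦7, 9↦4, 10↦1]  zeros at y ∈ {3}
  x = 2: [0↦6, 1↦1, 2↦7, 3↦2, 4↦8, 5↦3, 6↦9, 7↦4, 8↦10, 9↦5, 10↦0]  zeros at y ∈ {10}
  x = 3: [0↦1, 1↦5, 2↦9, 3↦2, 4↦6, 5↦10, 6↦3, 7↦7, 8↦0, 9↦4, 10↦8]  zeros at y ∈ {8}
  x = 4: [0↦5, 1↦7, 2↦9, 3↦0, 4↦2, 5↦4, 6↦6, 7↦8, 8↦10, 9↦1, 10↦3]  zeros at y ∈ {3}
  x = 5: [0↦7, 1↦7, 2↦7, 3↦7, 4↦7, 5↦7, 6↦7, 7↦7, 8↦7, 9↦7, 10↦7]  zeros at y ∈ ∅
  x = 6: [0↦7, 1↦5, 2↦3, 3↦1, 4↦10, 5↦8, 6↦6, 7↦4, 8↦2, 9↦0, 10↦9]  zeros at y ∈ {9}
  x = 7: [0↦5, 1↦1, 2↦8, 3↦4, 4↦0, 5↦7, 6↦3, 7↦10, 8↦6, 9↦2, 10↦9]  zeros at y ∈ {4}
  x = 8: [0↦1, 1↦6, 2↦0, 3↦5, 4↦10, 5↦4, 6↦9, 7↦3, 8↦8, 9↦2, 10↦7]  zeros at y ∈ {2}
  x = 9: [0↦6, 1↦9, 2↦1, 3↦4, 4↦7, 5↦10, 6↦2, 7↦5, 8↦8, 9↦0, 10↦3]  zeros at y ∈ {9}
  x = 10: [0↦9, 1↦10, 2↦0, 3↦1, 4↦2, 5↦3, 6↦4, 7↦5, 8↦6, 9↦7, 10↦8]  zeros at y ∈ {2}
Collecting zeros: affine points = {(0, 10), (1, 3), (2, 10), (3, 8), (4, 3), (6, 9), (7, 4), (8, 2), (9, 9), (10, 2)}.
Total count |C(F_11)_aff| = 10.


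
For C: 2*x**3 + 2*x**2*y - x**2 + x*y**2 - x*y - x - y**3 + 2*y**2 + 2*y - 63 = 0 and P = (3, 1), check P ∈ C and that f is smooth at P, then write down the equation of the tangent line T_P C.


Tangent line at P: 59*x + 24*y - 201 = 0.

Step 1: f(3, 1) = 0, so P lies on C.
Step 2: partial derivatives
  f_x(x, y) = 6*x**2 + 4*x*y - 2*x + y**2 - y - 1, f_y(x, y) = 2*x**2 + 2*x*y - x - 3*y**2 + 4*y + 2.
  f_x(P) = 59, f_y(P) = 24 (gradient nonzero, so P is smooth).
Step 3: tangent line at P: 59·(x − 3) + 24·(y − 1) = 0.
Expanding: 59*x + 24*y - 201 = 0.


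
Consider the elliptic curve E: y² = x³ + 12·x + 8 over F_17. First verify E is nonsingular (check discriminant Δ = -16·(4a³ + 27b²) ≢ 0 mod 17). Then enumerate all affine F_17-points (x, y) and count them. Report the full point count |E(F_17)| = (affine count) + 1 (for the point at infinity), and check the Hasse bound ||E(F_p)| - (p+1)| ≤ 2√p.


Affine points = {(0, 5), (0, 12), (1, 2), (1, 15), (4, 1), (4, 16), (8, 2), (8, 15), (11, 3), (11, 14), (13, 7), (13, 10), (14, 8), (14, 9)}; affine count = 14; |E(F_17)| = 15.

Discriminant check: Δ ∝ 4a³ + 27b² = 4·12³ + 27·8² = 4·1728 + 27·64 ≡ 4 (mod 17). Nonzero ⇒ E is nonsingular.
For each x ∈ F_17, compute rhs = x³ + 12·x + 8 mod 17, then count y ∈ F_17 with y² ≡ rhs.
  x = 0: rhs = 8, matching y values: 5, 12 (2 points).
  x = 1: rhs = 4, matching y values: 2, 15 (2 points).
  x = 2: rhs = 6, matching y values: none (0 points).
  x = 3: rhs = 3, matching y values: none (0 points).
  x = 4: rhs = 1, matching y values: 1, 16 (2 points).
  x = 5: rhs = 6, matching y values: none (0 points).
  x = 6: rhs = 7, matching y values: none (0 points).
  x = 7: rhs = 10, matching y values: none (0 points).
  x = 8: rhs = 4, matching y values: 2, 15 (2 points).
  x = 9: rhs = 12, matching y values: none (0 points).
  x = 10: rhs = 6, matching y values: none (0 points).
  x = 11: rhs = 9, matching y values: 3, 14 (2 points).
  x = 12: rhs = 10, matching y values: none (0 points).
  x = 13: rhs = 15, matching y values: 7, 10 (2 points).
  x = 14: rhs = 13, matching y values: 8, 9 (2 points).
  x = 15: rhs = 10, matching y values: none (0 points).
  x = 16: rhs = 12, matching y values: none (0 points).
Total affine count: 14.
Full point count |E(F_17)| = 14 + 1 = 15.
Hasse bound: |15 − (17+1)| = |-3| = 3 ≤ 2√17 ≈ 8.2462 ✓.


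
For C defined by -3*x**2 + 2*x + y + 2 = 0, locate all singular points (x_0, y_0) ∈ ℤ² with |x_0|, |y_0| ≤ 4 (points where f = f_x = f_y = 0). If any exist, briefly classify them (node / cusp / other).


No singular points in the scanned grid; C is smooth there.

Compute partial derivatives:
  f_x = 2 - 6*x.
  f_y = 1.
f_y = 1 is a nonzero constant, so f_y never vanishes: no point (x, y) can satisfy f = f_x = f_y = 0. In particular no (x, y) ∈ {−4, ..., 4}² is singular; the curve is smooth.


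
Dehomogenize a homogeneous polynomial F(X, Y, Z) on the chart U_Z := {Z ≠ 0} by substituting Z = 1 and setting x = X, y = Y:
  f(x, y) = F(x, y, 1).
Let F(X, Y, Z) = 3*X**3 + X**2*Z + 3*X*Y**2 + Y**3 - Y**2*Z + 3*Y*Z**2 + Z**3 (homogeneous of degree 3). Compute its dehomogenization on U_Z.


f(x, y) = 3*x**3 + x**2 + 3*x*y**2 + y**3 - y**2 + 3*y + 1

On U_Z we set Z = 1. Each monomial c·X^i·Y^j·Z^k in F becomes c·x^i·y^j·1^k = c·x^i·y^j.
Substituting Z = 1: F(X, Y, 1) = 3*x**3 + x**2 + 3*x*y**2 + y**3 - y**2 + 3*y + 1.
Note: deg(f) ≤ deg(F) = 3; strict inequality happens when F is divisible by Z (lost terms).
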